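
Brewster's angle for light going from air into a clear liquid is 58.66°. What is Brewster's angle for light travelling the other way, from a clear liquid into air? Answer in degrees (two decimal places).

θ_B' ≈ 31.34°

Reversing the direction swaps n₁ and n₂, so tan θ_B' = 1/tan θ_B and θ_B' = 90° − θ_B.
Hence θ_B' = 90° − 58.66° = 31.34°.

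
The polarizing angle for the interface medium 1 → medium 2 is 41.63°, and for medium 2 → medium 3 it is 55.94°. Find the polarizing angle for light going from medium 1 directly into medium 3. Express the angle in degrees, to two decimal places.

θ_B ≈ 52.74°

Each Brewster angle gives a ratio: n₂/n₁ = tan 41.63° = 0.8888, n₃/n₂ = tan 55.94° = 1.4792.
So n₃/n₁ = (n₂/n₁)(n₃/n₂) = 0.8888 × 1.4792 = 1.3147.
θ_B(1→3) = arctan(1.3147) = 52.74°.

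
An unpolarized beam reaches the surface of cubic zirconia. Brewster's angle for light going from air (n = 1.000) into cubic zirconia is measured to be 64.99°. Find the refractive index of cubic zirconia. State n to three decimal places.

n ≈ 2.144

At Brewster's angle, tan θ_B = n₂/n₁ with n₁ on the incident side (air) and n₂ on the transmitted side (cubic zirconia).
n₂ = n₁ tan θ_B = 1.000 × tan 64.99° = 2.144.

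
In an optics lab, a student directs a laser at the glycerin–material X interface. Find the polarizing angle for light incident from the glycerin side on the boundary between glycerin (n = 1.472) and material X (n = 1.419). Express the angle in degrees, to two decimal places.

θ_B ≈ 43.95°

Here n₂/n₁ = 1.419/1.472 = 0.9640, and Brewster's law gives tan θ_B = n₂/n₁.
θ_B = arctan(0.9640) = 43.95°.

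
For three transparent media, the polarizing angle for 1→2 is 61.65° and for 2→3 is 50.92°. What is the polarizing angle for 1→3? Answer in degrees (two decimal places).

Each Brewster angle gives a ratio: n₂/n₁ = tan 61.65° = 1.8533, n₃/n₂ = tan 50.92° = 1.2314.
So n₃/n₁ = (n₂/n₁)(n₃/n₂) = 1.8533 × 1.2314 = 2.2821.
θ_B(1→3) = arctan(2.2821) = 66.34°.

θ_B ≈ 66.34°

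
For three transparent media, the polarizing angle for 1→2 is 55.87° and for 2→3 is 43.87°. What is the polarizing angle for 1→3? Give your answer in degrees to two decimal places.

Each Brewster angle gives a ratio: n₂/n₁ = tan 55.87° = 1.4753, n₃/n₂ = tan 43.87° = 0.9613.
Multiplying, n₃/n₁ = 1.4753 × 0.9613 = 1.4183, and θ_B(1→3) = arctan 1.4183 = 54.81°.

θ_B ≈ 54.81°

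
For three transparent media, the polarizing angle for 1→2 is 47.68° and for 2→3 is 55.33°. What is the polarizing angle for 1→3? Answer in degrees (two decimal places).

tan θ_B(1→2) = n₂/n₁ = tan 47.68° = 1.0982.
tan θ_B(2→3) = n₃/n₂ = tan 55.33° = 1.4458.
Multiplying, n₃/n₁ = 1.0982 × 1.4458 = 1.5878, and θ_B(1→3) = arctan 1.5878 = 57.80°.

θ_B ≈ 57.80°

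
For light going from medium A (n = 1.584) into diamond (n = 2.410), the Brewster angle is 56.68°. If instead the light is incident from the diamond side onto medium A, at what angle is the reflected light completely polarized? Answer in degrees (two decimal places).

θ_B' ≈ 33.32°

The two Brewster angles are complementary: θ_B' = 90° − θ_B = 90° − 56.68° = 33.32°.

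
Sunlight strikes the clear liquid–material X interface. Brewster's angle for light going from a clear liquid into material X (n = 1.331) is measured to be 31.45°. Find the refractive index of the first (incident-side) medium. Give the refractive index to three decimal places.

n ≈ 2.176

Brewster's law: tan θ_B = n₂/n₁ (light incident in a clear liquid, refracted into material X).
n₁ = n₂ / tan θ_B = 1.331 / tan 31.45° = 2.176.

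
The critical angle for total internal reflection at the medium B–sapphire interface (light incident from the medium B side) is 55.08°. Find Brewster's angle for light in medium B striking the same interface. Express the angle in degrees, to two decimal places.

θ_B ≈ 39.35°

At the critical angle sin θ_c = n₂/n₁, giving n₂/n₁ = sin 55.08° = 0.8200.
Then tan θ_B = n₂/n₁ = 0.8200, so θ_B = arctan 0.8200 = 39.35°.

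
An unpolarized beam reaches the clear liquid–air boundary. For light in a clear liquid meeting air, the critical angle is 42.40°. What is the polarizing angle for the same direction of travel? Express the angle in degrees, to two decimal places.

sin θ_c = n₂/n₁, so n₂/n₁ = sin 42.40° = 0.6743.
Brewster: tan θ_B = n₂/n₁ = 0.6743.
θ_B = arctan(0.6743) = 33.99°.

θ_B ≈ 33.99°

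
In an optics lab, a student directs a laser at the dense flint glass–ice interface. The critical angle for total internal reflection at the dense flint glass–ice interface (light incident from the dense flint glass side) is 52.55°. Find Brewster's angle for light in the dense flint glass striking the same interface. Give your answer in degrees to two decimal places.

θ_B ≈ 38.45°

n₂/n₁ = sin θ_c = sin 52.55° = 0.7939.
tan θ_B equals the same ratio, so θ_B = arctan(0.7939) = 38.45°.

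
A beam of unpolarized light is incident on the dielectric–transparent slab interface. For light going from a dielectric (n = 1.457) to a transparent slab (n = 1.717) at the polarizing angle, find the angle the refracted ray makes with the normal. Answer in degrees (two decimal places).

θ_t ≈ 40.32°

First find Brewster's angle: tan θ_B = 1.717/1.457 = 1.1784, giving θ_B = 49.68°.
At Brewster's angle the reflected and refracted rays are perpendicular, so θ_t = 90° − θ_B = 90° − 49.68° = 40.32°.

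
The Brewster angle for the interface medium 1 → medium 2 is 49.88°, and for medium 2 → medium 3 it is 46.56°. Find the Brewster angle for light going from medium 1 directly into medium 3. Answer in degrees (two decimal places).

n₂/n₁ = tan 49.88° = 1.1867 and n₃/n₂ = tan 46.56° = 1.0560.
Multiplying, n₃/n₁ = 1.1867 × 1.0560 = 1.2531, and θ_B(1→3) = arctan 1.2531 = 51.41°.

θ_B ≈ 51.41°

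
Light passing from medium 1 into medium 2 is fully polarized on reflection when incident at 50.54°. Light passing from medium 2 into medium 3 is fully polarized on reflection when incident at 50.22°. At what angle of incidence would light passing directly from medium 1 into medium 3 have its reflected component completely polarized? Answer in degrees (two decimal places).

θ_B ≈ 55.58°

n₂/n₁ = tan 50.54° = 1.2148 and n₃/n₂ = tan 50.22° = 1.2011.
Multiplying, n₃/n₁ = 1.2148 × 1.2011 = 1.4591, and θ_B(1→3) = arctan 1.4591 = 55.58°.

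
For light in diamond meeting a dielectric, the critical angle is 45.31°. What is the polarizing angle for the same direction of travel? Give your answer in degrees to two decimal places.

n₂/n₁ = sin θ_c = sin 45.31° = 0.7109.
tan θ_B equals the same ratio, so θ_B = arctan(0.7109) = 35.41°.

θ_B ≈ 35.41°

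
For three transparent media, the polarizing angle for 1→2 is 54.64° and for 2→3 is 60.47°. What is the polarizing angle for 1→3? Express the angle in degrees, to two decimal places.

tan θ_B(1→2) = n₂/n₁ = tan 54.64° = 1.4092.
tan θ_B(2→3) = n₃/n₂ = tan 60.47° = 1.7653.
So n₃/n₁ = (n₂/n₁)(n₃/n₂) = 1.4092 × 1.7653 = 2.4877.
θ_B(1→3) = arctan(2.4877) = 68.10°.

θ_B ≈ 68.10°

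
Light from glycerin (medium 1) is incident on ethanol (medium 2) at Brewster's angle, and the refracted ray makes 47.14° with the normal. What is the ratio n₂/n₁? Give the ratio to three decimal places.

n₂/n₁ ≈ 0.928

At Brewster incidence θ_B = 90° − θ_t = 90° − 47.14° = 42.86°.
tan θ_B = n₂/n₁, so n₂/n₁ = tan 42.86° = 0.928.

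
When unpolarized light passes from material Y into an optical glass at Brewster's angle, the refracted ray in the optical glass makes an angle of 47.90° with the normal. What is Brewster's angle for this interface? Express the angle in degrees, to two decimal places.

Brewster's condition makes the reflected and refracted beams perpendicular: θ_B + θ_t = 90°.
θ_B = 90° − 47.90° = 42.10°.

θ_B ≈ 42.10°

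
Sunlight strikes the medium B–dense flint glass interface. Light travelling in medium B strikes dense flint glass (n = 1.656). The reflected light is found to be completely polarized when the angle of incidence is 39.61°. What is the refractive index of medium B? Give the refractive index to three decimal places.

n ≈ 2.001

Brewster's law: tan θ_B = n₂/n₁ (light incident in medium B, refracted into dense flint glass).
n₁ = n₂ / tan θ_B = 1.656 / tan 39.61° = 2.001.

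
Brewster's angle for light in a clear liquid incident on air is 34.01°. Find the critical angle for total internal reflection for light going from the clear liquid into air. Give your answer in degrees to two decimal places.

n₂/n₁ = tan 34.01° = 0.6748; the critical angle satisfies sin θ_c = n₂/n₁.
θ_c = arcsin(0.6748) = 42.44°.

θ_c ≈ 42.44°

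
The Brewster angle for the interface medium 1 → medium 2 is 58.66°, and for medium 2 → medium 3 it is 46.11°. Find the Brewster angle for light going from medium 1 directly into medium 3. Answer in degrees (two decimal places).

θ_B ≈ 59.64°

tan θ_B(1→2) = n₂/n₁ = tan 58.66° = 1.6421.
tan θ_B(2→3) = n₃/n₂ = tan 46.11° = 1.0395.
So n₃/n₁ = (n₂/n₁)(n₃/n₂) = 1.6421 × 1.0395 = 1.7070.
θ_B(1→3) = arctan(1.7070) = 59.64°.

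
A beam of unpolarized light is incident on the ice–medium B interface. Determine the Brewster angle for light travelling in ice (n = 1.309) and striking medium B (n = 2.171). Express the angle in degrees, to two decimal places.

θ_B ≈ 58.91°

Brewster's condition: tan θ_B = n₂/n₁ = 2.171/1.309 = 1.6585. Taking the arctangent, θ_B = 58.91°.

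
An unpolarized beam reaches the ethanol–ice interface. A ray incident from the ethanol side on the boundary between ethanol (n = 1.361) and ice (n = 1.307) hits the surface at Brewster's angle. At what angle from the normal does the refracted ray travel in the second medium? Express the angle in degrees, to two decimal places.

θ_B = arctan(n₂/n₁) = arctan(1.307/1.361) = 43.84°.
The refracted ray is perpendicular to the reflected ray, so θ_t = 90° − θ_B = 46.16°.

θ_t ≈ 46.16°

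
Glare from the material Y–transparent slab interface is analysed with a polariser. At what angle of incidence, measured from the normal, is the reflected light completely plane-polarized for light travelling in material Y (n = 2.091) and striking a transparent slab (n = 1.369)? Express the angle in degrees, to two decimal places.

At Brewster's angle the reflected and refracted rays are perpendicular, which with Snell's law gives tan θ_B = n₂/n₁.
Brewster's condition: tan θ_B = n₂/n₁ = 1.369/2.091 = 0.6547.
So θ_B = arctan 0.6547 = 33.21°.

θ_B ≈ 33.21°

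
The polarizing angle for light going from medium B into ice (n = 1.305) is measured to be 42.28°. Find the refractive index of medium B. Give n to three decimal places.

n ≈ 1.435

At the polarizing angle, tan θ_B = n₂/n₁ with n₁ on the incident side (medium B) and n₂ on the transmitted side (ice).
n₁ = n₂ / tan θ_B = 1.305 / tan 42.28° = 1.435.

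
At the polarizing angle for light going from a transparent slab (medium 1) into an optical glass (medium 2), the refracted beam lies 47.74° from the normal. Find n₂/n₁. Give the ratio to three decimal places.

At Brewster incidence θ_B = 90° − θ_t = 90° − 47.74° = 42.26°.
tan θ_B = n₂/n₁, so n₂/n₁ = tan 42.26° = 0.909.

n₂/n₁ ≈ 0.909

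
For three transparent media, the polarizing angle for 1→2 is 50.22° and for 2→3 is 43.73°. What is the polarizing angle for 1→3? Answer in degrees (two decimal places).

θ_B ≈ 48.97°

Each Brewster angle gives a ratio: n₂/n₁ = tan 50.22° = 1.2011, n₃/n₂ = tan 43.73° = 0.9566.
So n₃/n₁ = (n₂/n₁)(n₃/n₂) = 1.2011 × 0.9566 = 1.1490.
θ_B(1→3) = arctan(1.1490) = 48.97°.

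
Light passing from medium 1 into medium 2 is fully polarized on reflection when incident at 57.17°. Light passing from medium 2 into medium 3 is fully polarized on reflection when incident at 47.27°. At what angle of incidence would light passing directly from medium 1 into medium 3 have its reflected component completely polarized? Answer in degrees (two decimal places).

n₂/n₁ = tan 57.17° = 1.5499 and n₃/n₂ = tan 47.27° = 1.0826.
n₃/n₁ = 1.6779. Then tan θ_B(1→3) = n₃/n₁, so θ_B(1→3) = arctan(1.6779) = 59.21°.

θ_B ≈ 59.21°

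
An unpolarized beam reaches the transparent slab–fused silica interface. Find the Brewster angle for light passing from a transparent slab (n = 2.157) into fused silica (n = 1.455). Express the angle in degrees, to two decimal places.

θ_B ≈ 34.00°

At Brewster's angle the reflected and refracted rays are perpendicular, which with Snell's law gives tan θ_B = n₂/n₁.
tan θ_B = n₂/n₁ = 1.455/2.157 = 0.6745.
So θ_B = arctan 0.6745 = 34.00°.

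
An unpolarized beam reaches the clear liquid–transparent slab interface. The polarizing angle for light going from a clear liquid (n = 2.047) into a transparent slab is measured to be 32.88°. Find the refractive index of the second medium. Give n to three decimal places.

At the polarizing angle, tan θ_B = n₂/n₁ with n₁ on the incident side (a clear liquid) and n₂ on the transmitted side (a transparent slab).
n₂ = n₁ tan θ_B = 2.047 × tan 32.88° = 1.323.

n ≈ 1.323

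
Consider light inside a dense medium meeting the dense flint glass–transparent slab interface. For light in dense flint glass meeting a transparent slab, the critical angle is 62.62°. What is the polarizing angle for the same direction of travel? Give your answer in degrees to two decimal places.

θ_B ≈ 41.60°

sin θ_c = n₂/n₁, so n₂/n₁ = sin 62.62° = 0.8880.
Brewster: tan θ_B = n₂/n₁ = 0.8880.
θ_B = arctan(0.8880) = 41.60°.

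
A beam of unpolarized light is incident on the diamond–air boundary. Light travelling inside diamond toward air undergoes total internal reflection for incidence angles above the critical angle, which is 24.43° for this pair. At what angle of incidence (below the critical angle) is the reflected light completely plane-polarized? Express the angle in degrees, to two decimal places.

sin θ_c = n₂/n₁, so n₂/n₁ = sin 24.43° = 0.4136.
Brewster: tan θ_B = n₂/n₁ = 0.4136.
θ_B = arctan(0.4136) = 22.47°.

θ_B ≈ 22.47°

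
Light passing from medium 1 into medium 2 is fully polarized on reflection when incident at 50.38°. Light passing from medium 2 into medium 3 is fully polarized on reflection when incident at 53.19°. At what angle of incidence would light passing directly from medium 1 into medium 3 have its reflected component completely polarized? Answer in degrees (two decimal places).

Each Brewster angle gives a ratio: n₂/n₁ = tan 50.38° = 1.2079, n₃/n₂ = tan 53.19° = 1.3362.
So n₃/n₁ = (n₂/n₁)(n₃/n₂) = 1.2079 × 1.3362 = 1.6141.
θ_B(1→3) = arctan(1.6141) = 58.22°.

θ_B ≈ 58.22°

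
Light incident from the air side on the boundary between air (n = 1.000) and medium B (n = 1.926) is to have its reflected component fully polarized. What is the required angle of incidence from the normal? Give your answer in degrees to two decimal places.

θ_B ≈ 62.56°

Here n₂/n₁ = 1.926/1.000 = 1.9260, and Brewster's law gives tan θ_B = n₂/n₁.
θ_B = arctan(1.9260) = 62.56°.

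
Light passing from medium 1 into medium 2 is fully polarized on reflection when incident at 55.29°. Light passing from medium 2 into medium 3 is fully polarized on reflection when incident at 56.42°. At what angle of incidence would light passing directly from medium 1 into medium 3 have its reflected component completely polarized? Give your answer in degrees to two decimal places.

θ_B ≈ 65.30°

n₂/n₁ = tan 55.29° = 1.4436 and n₃/n₂ = tan 56.42° = 1.5063.
Multiplying, n₃/n₁ = 1.4436 × 1.5063 = 2.1745, and θ_B(1→3) = arctan 2.1745 = 65.30°.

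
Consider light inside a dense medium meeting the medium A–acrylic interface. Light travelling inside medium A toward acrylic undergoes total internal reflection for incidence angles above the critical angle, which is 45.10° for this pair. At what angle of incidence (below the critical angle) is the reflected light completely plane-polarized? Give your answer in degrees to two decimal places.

At the critical angle sin θ_c = n₂/n₁, giving n₂/n₁ = sin 45.10° = 0.7083.
Then tan θ_B = n₂/n₁ = 0.7083, so θ_B = arctan 0.7083 = 35.31°.

θ_B ≈ 35.31°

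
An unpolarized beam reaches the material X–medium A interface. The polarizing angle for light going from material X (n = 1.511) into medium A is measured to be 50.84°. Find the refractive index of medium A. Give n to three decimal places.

Brewster's law: tan θ_B = n₂/n₁ (light incident in material X, refracted into medium A).
n₂ = n₁ tan θ_B = 1.511 × tan 50.84° = 1.855.

n ≈ 1.855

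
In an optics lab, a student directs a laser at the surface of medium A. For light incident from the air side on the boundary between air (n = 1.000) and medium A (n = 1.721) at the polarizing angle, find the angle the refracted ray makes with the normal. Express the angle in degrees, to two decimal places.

θ_B = arctan(n₂/n₁) = arctan(1.721/1.000) = 59.84°.
At Brewster's angle the reflected and refracted rays are perpendicular, so θ_t = 90° − θ_B = 90° − 59.84° = 30.16°.

θ_t ≈ 30.16°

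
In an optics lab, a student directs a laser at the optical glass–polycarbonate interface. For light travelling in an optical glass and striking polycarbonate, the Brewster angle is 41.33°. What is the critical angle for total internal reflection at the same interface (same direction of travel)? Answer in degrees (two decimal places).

θ_c ≈ 61.58°

tan θ_B = n₂/n₁ = tan 41.33° = 0.8794.
Total internal reflection: sin θ_c = n₂/n₁ = 0.8794.
θ_c = arcsin(0.8794) = 61.58°.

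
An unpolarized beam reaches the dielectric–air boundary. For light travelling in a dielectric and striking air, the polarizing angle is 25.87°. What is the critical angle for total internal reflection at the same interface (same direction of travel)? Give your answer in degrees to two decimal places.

From Brewster, n₂/n₁ = tan θ_B = tan 25.87° = 0.4849.
Then sin θ_c = n₂/n₁ = 0.4849, so θ_c = arcsin 0.4849 = 29.01°.

θ_c ≈ 29.01°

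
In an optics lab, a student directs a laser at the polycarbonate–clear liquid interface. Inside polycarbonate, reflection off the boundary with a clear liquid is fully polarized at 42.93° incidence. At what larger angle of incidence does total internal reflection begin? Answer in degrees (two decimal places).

θ_c ≈ 68.47°

From Brewster, n₂/n₁ = tan θ_B = tan 42.93° = 0.9302.
Then sin θ_c = n₂/n₁ = 0.9302, so θ_c = arcsin 0.9302 = 68.47°.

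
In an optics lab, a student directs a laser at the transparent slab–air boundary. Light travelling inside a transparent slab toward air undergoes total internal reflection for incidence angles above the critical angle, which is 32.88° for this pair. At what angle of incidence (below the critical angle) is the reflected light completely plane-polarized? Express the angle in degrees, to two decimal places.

sin θ_c = n₂/n₁, so n₂/n₁ = sin 32.88° = 0.5429.
Brewster: tan θ_B = n₂/n₁ = 0.5429.
θ_B = arctan(0.5429) = 28.50°.

θ_B ≈ 28.50°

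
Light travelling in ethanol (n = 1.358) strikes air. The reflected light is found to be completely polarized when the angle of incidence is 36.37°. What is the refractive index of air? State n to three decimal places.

n ≈ 1.000

At Brewster's angle, tan θ_B = n₂/n₁ with n₁ on the incident side (ethanol) and n₂ on the transmitted side (air).
n₂ = n₁ tan θ_B = 1.358 × tan 36.37° = 1.000.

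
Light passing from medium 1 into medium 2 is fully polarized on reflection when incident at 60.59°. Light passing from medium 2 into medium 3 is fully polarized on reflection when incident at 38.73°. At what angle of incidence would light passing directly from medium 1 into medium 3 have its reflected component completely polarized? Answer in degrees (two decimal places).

θ_B ≈ 54.90°

Each Brewster angle gives a ratio: n₂/n₁ = tan 60.59° = 1.7740, n₃/n₂ = tan 38.73° = 0.8020.
Multiplying, n₃/n₁ = 1.7740 × 0.8020 = 1.4228, and θ_B(1→3) = arctan 1.4228 = 54.90°.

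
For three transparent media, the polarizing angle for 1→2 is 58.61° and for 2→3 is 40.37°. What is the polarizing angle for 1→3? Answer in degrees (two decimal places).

θ_B ≈ 54.33°

n₂/n₁ = tan 58.61° = 1.6389 and n₃/n₂ = tan 40.37° = 0.8502.
n₃/n₁ = 1.3933. Then tan θ_B(1→3) = n₃/n₁, so θ_B(1→3) = arctan(1.3933) = 54.33°.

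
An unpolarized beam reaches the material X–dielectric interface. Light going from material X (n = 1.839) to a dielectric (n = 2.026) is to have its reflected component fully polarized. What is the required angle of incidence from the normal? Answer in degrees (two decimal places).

Brewster's condition: tan θ_B = n₂/n₁ = 2.026/1.839 = 1.1017.
So θ_B = arctan 1.1017 = 47.77°.

θ_B ≈ 47.77°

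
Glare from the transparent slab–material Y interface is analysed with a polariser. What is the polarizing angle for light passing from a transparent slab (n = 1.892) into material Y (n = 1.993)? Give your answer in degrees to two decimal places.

θ_B ≈ 46.49°

At Brewster's angle the reflected and refracted rays are perpendicular, which with Snell's law gives tan θ_B = n₂/n₁.
Brewster's condition: tan θ_B = n₂/n₁ = 1.993/1.892 = 1.0534.
θ_B = arctan(1.0534) = 46.49°.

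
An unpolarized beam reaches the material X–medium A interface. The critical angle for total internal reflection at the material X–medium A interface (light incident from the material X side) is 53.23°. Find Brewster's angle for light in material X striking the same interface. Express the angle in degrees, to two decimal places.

θ_B ≈ 38.70°

sin θ_c = n₂/n₁, so n₂/n₁ = sin 53.23° = 0.8010.
Brewster: tan θ_B = n₂/n₁ = 0.8010.
θ_B = arctan(0.8010) = 38.70°.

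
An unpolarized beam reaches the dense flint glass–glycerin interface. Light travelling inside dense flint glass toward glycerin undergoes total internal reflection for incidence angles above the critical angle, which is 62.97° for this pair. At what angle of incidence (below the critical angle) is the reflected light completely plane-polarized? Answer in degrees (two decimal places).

θ_B ≈ 41.69°

n₂/n₁ = sin θ_c = sin 62.97° = 0.8908.
tan θ_B equals the same ratio, so θ_B = arctan(0.8908) = 41.69°.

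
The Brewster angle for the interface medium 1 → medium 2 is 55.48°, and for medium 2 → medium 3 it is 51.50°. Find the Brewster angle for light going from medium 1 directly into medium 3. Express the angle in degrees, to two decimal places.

n₂/n₁ = tan 55.48° = 1.4539 and n₃/n₂ = tan 51.50° = 1.2572.
Multiplying, n₃/n₁ = 1.4539 × 1.2572 = 1.8278, and θ_B(1→3) = arctan 1.8278 = 61.32°.

θ_B ≈ 61.32°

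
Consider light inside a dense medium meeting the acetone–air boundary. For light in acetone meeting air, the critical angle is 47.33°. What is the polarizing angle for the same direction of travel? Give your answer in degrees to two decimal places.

θ_B ≈ 36.33°

n₂/n₁ = sin θ_c = sin 47.33° = 0.7353.
tan θ_B equals the same ratio, so θ_B = arctan(0.7353) = 36.33°.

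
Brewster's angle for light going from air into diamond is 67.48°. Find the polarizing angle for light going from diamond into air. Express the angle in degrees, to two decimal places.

tan θ_B' = n₁/n₂ = 1/tan θ_B, so θ_B' = 90° − θ_B.
θ_B' = 90° − 67.48° = 22.52°.

θ_B' ≈ 22.52°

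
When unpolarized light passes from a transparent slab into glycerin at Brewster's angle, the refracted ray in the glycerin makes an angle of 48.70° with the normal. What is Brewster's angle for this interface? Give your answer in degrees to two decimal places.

At Brewster's angle the reflected and refracted rays are perpendicular, so θ_B + θ_t = 90°.
θ_B = 90° − 48.70° = 41.30°.

θ_B ≈ 41.30°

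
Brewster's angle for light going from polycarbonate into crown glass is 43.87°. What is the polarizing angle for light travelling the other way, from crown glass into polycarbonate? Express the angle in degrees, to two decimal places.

θ_B' ≈ 46.13°

Reversing the direction swaps n₁ and n₂, so tan θ_B' = 1/tan θ_B and θ_B' = 90° − θ_B.
Hence θ_B' = 90° − 43.87° = 46.13°.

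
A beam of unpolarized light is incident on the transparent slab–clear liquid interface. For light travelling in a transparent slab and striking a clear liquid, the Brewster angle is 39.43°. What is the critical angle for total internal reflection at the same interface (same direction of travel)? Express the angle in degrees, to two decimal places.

tan θ_B = n₂/n₁ = tan 39.43° = 0.8223.
Total internal reflection: sin θ_c = n₂/n₁ = 0.8223.
θ_c = arcsin(0.8223) = 55.31°.

θ_c ≈ 55.31°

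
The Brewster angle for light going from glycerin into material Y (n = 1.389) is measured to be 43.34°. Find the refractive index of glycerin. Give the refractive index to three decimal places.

n ≈ 1.472

Brewster's law: tan θ_B = n₂/n₁ (light incident in glycerin, refracted into material Y).
n₁ = n₂ / tan θ_B = 1.389 / tan 43.34° = 1.472.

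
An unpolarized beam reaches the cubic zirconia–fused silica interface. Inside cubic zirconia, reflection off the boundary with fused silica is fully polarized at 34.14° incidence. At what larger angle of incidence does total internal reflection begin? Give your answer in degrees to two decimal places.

n₂/n₁ = tan 34.14° = 0.6781; the critical angle satisfies sin θ_c = n₂/n₁.
θ_c = arcsin(0.6781) = 42.69°.

θ_c ≈ 42.69°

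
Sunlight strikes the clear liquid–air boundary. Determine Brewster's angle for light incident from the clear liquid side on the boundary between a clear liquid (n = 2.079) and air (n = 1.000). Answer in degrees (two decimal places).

tan θ_B = n₂/n₁ = 1.000/2.079 = 0.4810. Taking the arctangent, θ_B = 25.69°.

θ_B ≈ 25.69°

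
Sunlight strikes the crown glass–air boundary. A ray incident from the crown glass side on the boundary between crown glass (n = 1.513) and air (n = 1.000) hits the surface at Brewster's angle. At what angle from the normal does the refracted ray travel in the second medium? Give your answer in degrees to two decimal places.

First find Brewster's angle: tan θ_B = 1.000/1.513 = 0.6609, giving θ_B = 33.46°.
At Brewster's angle the reflected and refracted rays are perpendicular, so θ_t = 90° − θ_B = 90° − 33.46° = 56.54°.

θ_t ≈ 56.54°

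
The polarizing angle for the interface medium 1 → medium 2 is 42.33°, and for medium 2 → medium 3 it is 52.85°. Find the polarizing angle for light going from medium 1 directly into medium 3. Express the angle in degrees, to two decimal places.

tan θ_B(1→2) = n₂/n₁ = tan 42.33° = 0.9109.
tan θ_B(2→3) = n₃/n₂ = tan 52.85° = 1.3198.
n₃/n₁ = 1.2022. Then tan θ_B(1→3) = n₃/n₁, so θ_B(1→3) = arctan(1.2022) = 50.25°.

θ_B ≈ 50.25°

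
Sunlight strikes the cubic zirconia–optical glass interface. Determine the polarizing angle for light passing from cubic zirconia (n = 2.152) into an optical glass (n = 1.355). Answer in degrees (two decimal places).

Brewster's condition: tan θ_B = n₂/n₁ = 1.355/2.152 = 0.6296.
So θ_B = arctan 0.6296 = 32.20°.

θ_B ≈ 32.20°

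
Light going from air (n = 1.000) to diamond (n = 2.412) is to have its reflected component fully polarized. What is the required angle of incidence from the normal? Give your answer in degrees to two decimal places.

tan θ_B = n₂/n₁ = 2.412/1.000 = 2.4120.
So θ_B = arctan 2.4120 = 67.48°.

θ_B ≈ 67.48°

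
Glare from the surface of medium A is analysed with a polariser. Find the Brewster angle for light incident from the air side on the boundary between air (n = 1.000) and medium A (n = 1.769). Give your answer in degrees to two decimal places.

θ_B ≈ 60.52°

Here n₂/n₁ = 1.769/1.000 = 1.7690, and Brewster's law gives tan θ_B = n₂/n₁. Taking the arctangent, θ_B = 60.52°.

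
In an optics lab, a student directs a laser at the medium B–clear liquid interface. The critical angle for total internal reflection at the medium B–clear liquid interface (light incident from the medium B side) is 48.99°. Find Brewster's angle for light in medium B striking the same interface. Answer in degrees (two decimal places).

At the critical angle sin θ_c = n₂/n₁, giving n₂/n₁ = sin 48.99° = 0.7546.
Then tan θ_B = n₂/n₁ = 0.7546, so θ_B = arctan 0.7546 = 37.04°.

θ_B ≈ 37.04°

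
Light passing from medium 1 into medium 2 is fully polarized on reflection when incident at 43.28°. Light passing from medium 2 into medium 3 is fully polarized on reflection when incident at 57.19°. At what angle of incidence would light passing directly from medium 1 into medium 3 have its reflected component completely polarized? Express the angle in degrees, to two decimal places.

n₂/n₁ = tan 43.28° = 0.9417 and n₃/n₂ = tan 57.19° = 1.5511.
So n₃/n₁ = (n₂/n₁)(n₃/n₂) = 0.9417 × 1.5511 = 1.4607.
θ_B(1→3) = arctan(1.4607) = 55.60°.

θ_B ≈ 55.60°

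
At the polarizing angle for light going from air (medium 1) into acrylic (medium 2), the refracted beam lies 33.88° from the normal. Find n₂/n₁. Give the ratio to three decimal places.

n₂/n₁ ≈ 1.489

At Brewster incidence θ_B = 90° − θ_t = 90° − 33.88° = 56.12°.
Then n₂/n₁ = tan θ_B = tan 56.12° = 1.489.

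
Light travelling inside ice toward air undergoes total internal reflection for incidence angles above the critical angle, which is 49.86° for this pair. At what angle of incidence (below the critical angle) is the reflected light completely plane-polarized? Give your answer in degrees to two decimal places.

θ_B ≈ 37.40°

n₂/n₁ = sin θ_c = sin 49.86° = 0.7645.
tan θ_B equals the same ratio, so θ_B = arctan(0.7645) = 37.40°.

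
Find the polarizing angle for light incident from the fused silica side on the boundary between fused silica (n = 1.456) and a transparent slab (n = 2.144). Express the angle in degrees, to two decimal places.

tan θ_B = n₂/n₁ = 2.144/1.456 = 1.4725.
θ_B = arctan(1.4725) = 55.82°.

θ_B ≈ 55.82°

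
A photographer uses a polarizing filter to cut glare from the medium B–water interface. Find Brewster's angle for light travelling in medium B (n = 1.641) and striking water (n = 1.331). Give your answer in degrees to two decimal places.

θ_B ≈ 39.05°

Here n₂/n₁ = 1.331/1.641 = 0.8111, and Brewster's law gives tan θ_B = n₂/n₁.
So θ_B = arctan 0.8111 = 39.05°.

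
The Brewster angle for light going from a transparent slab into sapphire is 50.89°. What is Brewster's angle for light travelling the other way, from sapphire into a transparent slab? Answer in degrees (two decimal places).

The two Brewster angles are complementary: θ_B' = 90° − θ_B = 90° − 50.89° = 39.11°.

θ_B' ≈ 39.11°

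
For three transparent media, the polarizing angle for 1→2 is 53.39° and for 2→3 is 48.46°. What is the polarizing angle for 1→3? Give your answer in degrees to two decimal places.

θ_B ≈ 56.65°

n₂/n₁ = tan 53.39° = 1.3460 and n₃/n₂ = tan 48.46° = 1.1287.
Multiplying, n₃/n₁ = 1.3460 × 1.1287 = 1.5192, and θ_B(1→3) = arctan 1.5192 = 56.65°.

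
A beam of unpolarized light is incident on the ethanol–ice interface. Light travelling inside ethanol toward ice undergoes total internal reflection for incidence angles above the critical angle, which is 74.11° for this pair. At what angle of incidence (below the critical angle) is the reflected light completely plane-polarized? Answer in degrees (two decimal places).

n₂/n₁ = sin θ_c = sin 74.11° = 0.9618.
tan θ_B equals the same ratio, so θ_B = arctan(0.9618) = 43.88°.

θ_B ≈ 43.88°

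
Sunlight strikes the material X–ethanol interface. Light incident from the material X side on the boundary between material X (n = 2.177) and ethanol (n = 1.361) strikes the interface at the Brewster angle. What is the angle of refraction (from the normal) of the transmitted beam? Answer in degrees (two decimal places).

tan θ_B = n₂/n₁ = 1.361/2.177 = 0.6252, so θ_B = 32.01°.
The refracted ray is perpendicular to the reflected ray, so θ_t = 90° − θ_B = 57.99°.

θ_t ≈ 57.99°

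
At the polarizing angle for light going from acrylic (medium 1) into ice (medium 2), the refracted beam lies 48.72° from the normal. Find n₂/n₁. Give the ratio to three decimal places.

n₂/n₁ ≈ 0.878

θ_B + θ_t = 90°, so θ_B = 90° − 48.72° = 41.28°.
tan θ_B = n₂/n₁, so n₂/n₁ = tan 41.28° = 0.878.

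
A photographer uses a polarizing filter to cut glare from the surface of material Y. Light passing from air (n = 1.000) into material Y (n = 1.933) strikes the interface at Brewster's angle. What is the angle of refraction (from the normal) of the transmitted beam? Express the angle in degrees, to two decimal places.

θ_B = arctan(n₂/n₁) = arctan(1.933/1.000) = 62.65°.
At Brewster's angle the reflected and refracted rays are perpendicular, so θ_t = 90° − θ_B = 90° − 62.65° = 27.35°.

θ_t ≈ 27.35°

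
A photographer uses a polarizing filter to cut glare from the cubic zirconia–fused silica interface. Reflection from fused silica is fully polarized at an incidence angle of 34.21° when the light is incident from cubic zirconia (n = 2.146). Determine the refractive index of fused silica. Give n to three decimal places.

Full polarization of the reflected beam means tan θ_B = n₂/n₁, where n₁ is the incident medium (cubic zirconia).
n₂ = n₁ tan θ_B = 2.146 × tan 34.21° = 1.459.

n ≈ 1.459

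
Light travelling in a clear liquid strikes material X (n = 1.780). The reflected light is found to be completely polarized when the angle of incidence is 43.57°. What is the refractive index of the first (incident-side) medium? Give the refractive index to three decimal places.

n ≈ 1.871

At Brewster's angle, tan θ_B = n₂/n₁ with n₁ on the incident side (a clear liquid) and n₂ on the transmitted side (material X).
n₁ = n₂ / tan θ_B = 1.780 / tan 43.57° = 1.871.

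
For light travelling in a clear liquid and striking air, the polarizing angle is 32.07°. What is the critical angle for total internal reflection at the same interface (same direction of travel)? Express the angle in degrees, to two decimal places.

tan θ_B = n₂/n₁ = tan 32.07° = 0.6266.
Total internal reflection: sin θ_c = n₂/n₁ = 0.6266.
θ_c = arcsin(0.6266) = 38.80°.

θ_c ≈ 38.80°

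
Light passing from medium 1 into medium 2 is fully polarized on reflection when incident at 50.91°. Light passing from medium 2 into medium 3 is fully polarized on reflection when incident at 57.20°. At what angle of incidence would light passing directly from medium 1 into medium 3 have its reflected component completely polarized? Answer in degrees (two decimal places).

Each Brewster angle gives a ratio: n₂/n₁ = tan 50.91° = 1.2309, n₃/n₂ = tan 57.20° = 1.5517.
n₃/n₁ = 1.9100. Then tan θ_B(1→3) = n₃/n₁, so θ_B(1→3) = arctan(1.9100) = 62.37°.

θ_B ≈ 62.37°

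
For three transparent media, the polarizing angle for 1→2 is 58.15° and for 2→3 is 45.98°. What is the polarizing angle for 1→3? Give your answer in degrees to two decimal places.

θ_B ≈ 59.02°

Each Brewster angle gives a ratio: n₂/n₁ = tan 58.15° = 1.6097, n₃/n₂ = tan 45.98° = 1.0348.
n₃/n₁ = 1.6657. Then tan θ_B(1→3) = n₃/n₁, so θ_B(1→3) = arctan(1.6657) = 59.02°.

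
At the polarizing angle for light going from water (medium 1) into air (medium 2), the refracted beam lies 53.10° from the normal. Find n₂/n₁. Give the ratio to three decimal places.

n₂/n₁ ≈ 0.751

θ_B + θ_t = 90°, so θ_B = 90° − 53.10° = 36.90°.
tan θ_B = n₂/n₁, so n₂/n₁ = tan 36.90° = 0.751.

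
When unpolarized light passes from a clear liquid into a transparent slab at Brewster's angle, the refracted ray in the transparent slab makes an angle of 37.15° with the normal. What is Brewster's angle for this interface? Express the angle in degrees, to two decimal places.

θ_B ≈ 52.85°

Brewster's condition makes the reflected and refracted beams perpendicular: θ_B + θ_t = 90°.
θ_B = 90° − 37.15° = 52.85°.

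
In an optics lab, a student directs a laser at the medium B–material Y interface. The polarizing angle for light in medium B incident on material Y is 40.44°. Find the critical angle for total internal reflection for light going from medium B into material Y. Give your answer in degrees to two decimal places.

n₂/n₁ = tan 40.44° = 0.8523; the critical angle satisfies sin θ_c = n₂/n₁.
θ_c = arcsin(0.8523) = 58.46°.

θ_c ≈ 58.46°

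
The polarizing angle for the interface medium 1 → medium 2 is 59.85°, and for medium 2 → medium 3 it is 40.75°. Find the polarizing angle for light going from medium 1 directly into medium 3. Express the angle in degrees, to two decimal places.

θ_B ≈ 56.02°

Each Brewster angle gives a ratio: n₂/n₁ = tan 59.85° = 1.7216, n₃/n₂ = tan 40.75° = 0.8617.
n₃/n₁ = 1.4834. Then tan θ_B(1→3) = n₃/n₁, so θ_B(1→3) = arctan(1.4834) = 56.02°.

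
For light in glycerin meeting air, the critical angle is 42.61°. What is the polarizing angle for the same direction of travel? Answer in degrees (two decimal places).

sin θ_c = n₂/n₁, so n₂/n₁ = sin 42.61° = 0.6770.
Brewster: tan θ_B = n₂/n₁ = 0.6770.
θ_B = arctan(0.6770) = 34.10°.

θ_B ≈ 34.10°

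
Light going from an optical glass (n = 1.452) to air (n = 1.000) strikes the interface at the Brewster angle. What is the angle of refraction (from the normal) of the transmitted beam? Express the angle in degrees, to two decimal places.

θ_t ≈ 55.44°

First find Brewster's angle: tan θ_B = 1.000/1.452 = 0.6887, giving θ_B = 34.56°.
The refracted ray is perpendicular to the reflected ray, so θ_t = 90° − θ_B = 55.44°.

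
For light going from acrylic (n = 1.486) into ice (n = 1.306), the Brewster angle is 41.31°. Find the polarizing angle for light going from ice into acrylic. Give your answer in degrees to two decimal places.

θ_B' ≈ 48.69°

The two Brewster angles are complementary: θ_B' = 90° − θ_B = 90° − 41.31° = 48.69°.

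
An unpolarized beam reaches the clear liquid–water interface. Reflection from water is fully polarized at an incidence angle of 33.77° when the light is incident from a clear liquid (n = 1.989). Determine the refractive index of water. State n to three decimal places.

n ≈ 1.330

Full polarization of the reflected beam means tan θ_B = n₂/n₁, where n₁ is the incident medium (a clear liquid).
n₂ = n₁ tan θ_B = 1.989 × tan 33.77° = 1.330.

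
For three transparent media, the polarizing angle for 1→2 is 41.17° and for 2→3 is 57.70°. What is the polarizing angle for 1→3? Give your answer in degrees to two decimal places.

θ_B ≈ 54.14°

Each Brewster angle gives a ratio: n₂/n₁ = tan 41.17° = 0.8745, n₃/n₂ = tan 57.70° = 1.5818.
n₃/n₁ = 1.3833. Then tan θ_B(1→3) = n₃/n₁, so θ_B(1→3) = arctan(1.3833) = 54.14°.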